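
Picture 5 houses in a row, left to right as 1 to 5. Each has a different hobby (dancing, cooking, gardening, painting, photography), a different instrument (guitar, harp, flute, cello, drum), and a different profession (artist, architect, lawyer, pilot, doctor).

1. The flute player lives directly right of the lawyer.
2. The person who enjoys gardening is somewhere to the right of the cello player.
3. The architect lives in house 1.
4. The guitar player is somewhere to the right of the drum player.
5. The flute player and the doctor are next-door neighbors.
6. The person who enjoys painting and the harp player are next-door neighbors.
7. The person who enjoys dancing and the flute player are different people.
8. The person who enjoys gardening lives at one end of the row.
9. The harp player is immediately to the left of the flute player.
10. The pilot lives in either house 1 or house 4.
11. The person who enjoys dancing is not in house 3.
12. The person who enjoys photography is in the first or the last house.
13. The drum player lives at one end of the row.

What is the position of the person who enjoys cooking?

Clue 3: the architect is in house 1.
Clue 8 places the person who enjoys gardening in house 5.
Clue 13: the drum player is in house 1.
The only hobby still possible for house 1 is photography.
House 4's profession must be pilot (nothing else left).
House 5's instrument must be guitar (nothing else left).
The person who enjoys dancing is narrowed to house 2 or 4; consider each.
Placing it in house 4 leads to a contradiction, so it's in house 2.
The person who enjoys cooking is narrowed to house 3 or 4; consider each.
Placing it in house 4 leads to a contradiction, so it's in house 3.
The only hobby still possible for house 4 is painting.
The harp player is in house 3 (clue 6).
From clue 9, the flute player must be in house 4.
House 2 instrument: only cello fits.
From clue 1, the lawyer must be in house 3.
House 2 profession: only artist fits.
The only profession still possible for house 5 is doctor.
So: house 1 = photography/drum/architect, house 2 = dancing/cello/artist, house 3 = cooking/harp/lawyer, house 4 = painting/flute/pilot, house 5 = gardening/guitar/doctor.

3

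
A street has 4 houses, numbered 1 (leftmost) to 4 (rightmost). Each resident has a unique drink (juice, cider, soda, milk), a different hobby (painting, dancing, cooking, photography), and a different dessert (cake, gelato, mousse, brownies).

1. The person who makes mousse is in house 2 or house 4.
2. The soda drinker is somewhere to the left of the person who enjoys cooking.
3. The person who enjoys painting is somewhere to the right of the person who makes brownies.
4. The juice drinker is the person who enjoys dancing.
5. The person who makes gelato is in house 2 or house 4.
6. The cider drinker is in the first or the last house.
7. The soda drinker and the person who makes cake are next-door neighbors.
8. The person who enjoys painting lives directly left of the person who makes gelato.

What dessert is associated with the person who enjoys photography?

Clue 8 places the person who enjoys painting in house 3.
The person who makes gelato is in house 4 (clue 8).
House 2 dessert: only mousse fits.
From clue 3, the person who makes brownies must be in house 1.
Clue 7: the soda drinker is in house 2.
House 3 drink: only milk fits.
House 3 dessert: only cake fits.
The person who enjoys cooking is in house 4 (clue 2).
That leaves photography as the hobby for house 2.
The juice drinker is in house 1 (clue 4).
House 4 drink: only cider fits.
House 1 hobby: only dancing fits.
So: house 1 = juice/dancing/brownies, house 2 = soda/photography/mousse, house 3 = milk/painting/cake, house 4 = cider/cooking/gelato.

mousse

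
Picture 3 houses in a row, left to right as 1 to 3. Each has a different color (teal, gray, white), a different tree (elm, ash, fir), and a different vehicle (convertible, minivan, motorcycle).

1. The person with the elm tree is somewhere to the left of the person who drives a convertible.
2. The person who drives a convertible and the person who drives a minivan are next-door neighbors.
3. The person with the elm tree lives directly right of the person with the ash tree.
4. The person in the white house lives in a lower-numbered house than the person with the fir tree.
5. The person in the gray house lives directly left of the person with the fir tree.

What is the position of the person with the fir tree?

The person with the elm tree is in house 2 (clue 3).
Clue 3 places the person with the ash tree in house 1.
The only color still possible for house 3 is teal.
So house 3 gets fir for tree.
Clue 1: the person who drives a convertible is in house 3.
The person who drives a minivan is in house 2 (clue 2).
By clue 5, the person in the gray house is in house 2.
The only color still possible for house 1 is white.
The only vehicle still possible for house 1 is motorcycle.
So: house 1 = white/ash/motorcycle, house 2 = gray/elm/minivan, house 3 = teal/fir/convertible.

3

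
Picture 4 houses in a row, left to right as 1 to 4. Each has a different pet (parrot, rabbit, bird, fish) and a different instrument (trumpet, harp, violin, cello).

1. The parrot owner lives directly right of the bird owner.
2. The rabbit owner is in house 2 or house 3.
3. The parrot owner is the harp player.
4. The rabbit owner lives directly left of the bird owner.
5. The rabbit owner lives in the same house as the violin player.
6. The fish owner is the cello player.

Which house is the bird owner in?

3

From clue 4, the rabbit owner must be in house 2.
Clue 4: the bird owner is in house 3.
By clue 5, the violin player is in house 2.
So house 1 gets fish for pet.
House 4 pet: only parrot fits.
The harp player is in house 4 (clue 3).
From clue 6, the cello player must be in house 1.
House 3 instrument: only trumpet fits.
So: house 1 = fish/cello, house 2 = rabbit/violin, house 3 = bird/trumpet, house 4 = parrot/harp.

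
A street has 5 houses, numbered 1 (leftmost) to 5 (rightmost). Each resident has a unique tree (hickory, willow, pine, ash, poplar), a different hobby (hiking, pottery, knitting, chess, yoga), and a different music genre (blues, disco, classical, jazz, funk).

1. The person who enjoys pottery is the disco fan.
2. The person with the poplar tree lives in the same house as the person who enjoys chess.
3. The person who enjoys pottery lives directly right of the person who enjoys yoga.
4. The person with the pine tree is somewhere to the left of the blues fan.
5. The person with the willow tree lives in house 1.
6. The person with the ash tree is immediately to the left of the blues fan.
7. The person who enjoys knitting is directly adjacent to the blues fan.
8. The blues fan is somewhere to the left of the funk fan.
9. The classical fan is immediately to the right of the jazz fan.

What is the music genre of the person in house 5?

funk

Clue 5 places the person with the willow tree in house 1.
That leaves jazz as the music genre for house 1.
From clue 9, the classical fan must be in house 2.
The only hobby still possible for house 1 is hiking.
The person with the ash tree is narrowed to house 2 or 3; consider each.
Placing it in house 2 leads to a contradiction, so it's in house 3.
Clue 6: the blues fan is in house 4.
Clue 8 places the funk fan in house 5.
So house 3 gets disco for music genre.
The person who enjoys pottery is in house 3 (clue 1).
The person who enjoys yoga is in house 2 (clue 3).
House 2's tree must be pine (nothing else left).
The only hobby still possible for house 4 is chess.
So house 5 gets knitting for hobby.
By clue 2, the person with the poplar tree is in house 4.
That leaves hickory as the tree for house 5.
So: house 1 = willow/hiking/jazz, house 2 = pine/yoga/classical, house 3 = ash/pottery/disco, house 4 = poplar/chess/blues, house 5 = hickory/knitting/funk.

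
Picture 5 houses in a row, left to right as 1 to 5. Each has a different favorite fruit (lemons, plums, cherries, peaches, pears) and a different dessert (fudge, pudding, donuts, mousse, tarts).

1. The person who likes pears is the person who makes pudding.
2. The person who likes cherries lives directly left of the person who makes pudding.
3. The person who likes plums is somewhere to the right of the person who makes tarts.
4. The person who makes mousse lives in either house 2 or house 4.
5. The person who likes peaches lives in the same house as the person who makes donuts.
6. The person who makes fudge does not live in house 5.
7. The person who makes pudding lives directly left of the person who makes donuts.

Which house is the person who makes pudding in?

4

That leaves donuts as the dessert for house 5.
Clue 5 places the person who likes peaches in house 5.
Clue 7: the person who makes pudding is in house 4.
The only dessert still possible for house 2 is mousse.
From clue 1, the person who likes pears must be in house 4.
By clue 2, the person who likes cherries is in house 3.
That leaves lemons as the favorite fruit for house 1.
House 2's favorite fruit must be plums (nothing else left).
Clue 3 places the person who makes tarts in house 1.
So house 3 gets fudge for dessert.
So: house 1 = lemons/tarts, house 2 = plums/mousse, house 3 = cherries/fudge, house 4 = pears/pudding, house 5 = peaches/donuts.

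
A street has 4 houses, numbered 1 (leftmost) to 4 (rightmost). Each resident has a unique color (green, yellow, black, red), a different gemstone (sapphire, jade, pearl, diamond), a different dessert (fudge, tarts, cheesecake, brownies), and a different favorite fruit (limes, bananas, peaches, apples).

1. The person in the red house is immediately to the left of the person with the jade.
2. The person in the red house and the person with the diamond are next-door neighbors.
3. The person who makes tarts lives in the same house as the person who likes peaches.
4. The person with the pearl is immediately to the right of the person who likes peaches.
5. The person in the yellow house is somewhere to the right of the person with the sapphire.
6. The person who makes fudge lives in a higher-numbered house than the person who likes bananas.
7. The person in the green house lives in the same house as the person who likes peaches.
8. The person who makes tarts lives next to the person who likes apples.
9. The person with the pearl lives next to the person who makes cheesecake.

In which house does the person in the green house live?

The person in the green house is narrowed to house 1 or 2 or 3; consider each.
Placing it in house 1 and house 3 leads to a contradiction, so it's in house 2.
Clue 7 places the person who likes peaches in house 2.
Clue 3: the person who makes tarts is in house 2.
Clue 4 places the person with the pearl in house 3.
So house 1 gets sapphire for gemstone.
So house 1 gets brownies for dessert.
House 3's dessert must be fudge (nothing else left).
The only dessert still possible for house 4 is cheesecake.
So house 4 gets limes for favorite fruit.
Clue 6 places the person who likes bananas in house 1.
House 3's favorite fruit must be apples (nothing else left).
The person in the red house is narrowed to house 1 or 3; consider each.
Placing it in house 1 leads to a contradiction, so it's in house 3.
The person with the jade is in house 4 (clue 1).
House 1's color must be black (nothing else left).
The only color still possible for house 4 is yellow.
So house 2 gets diamond for gemstone.
So: house 1 = black/sapphire/brownies/bananas, house 2 = green/diamond/tarts/peaches, house 3 = red/pearl/fudge/apples, house 4 = yellow/jade/cheesecake/limes.

2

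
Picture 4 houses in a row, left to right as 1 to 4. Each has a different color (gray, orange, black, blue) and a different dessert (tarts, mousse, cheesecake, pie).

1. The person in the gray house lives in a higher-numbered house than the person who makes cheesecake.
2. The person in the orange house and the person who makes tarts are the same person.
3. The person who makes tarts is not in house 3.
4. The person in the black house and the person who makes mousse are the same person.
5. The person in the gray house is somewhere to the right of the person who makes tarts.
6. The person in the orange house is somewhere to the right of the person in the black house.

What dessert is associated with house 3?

cheesecake

The person in the orange house is in house 2 (clue 2).
Clue 2: the person who makes tarts is in house 2.
The person in the black house is in house 1 (clue 6).
House 4's dessert must be pie (nothing else left).
The person who makes mousse is in house 1 (clue 4).
House 3 dessert: only cheesecake fits.
Clue 1 places the person in the gray house in house 4.
So house 3 gets blue for color.
So: house 1 = black/mousse, house 2 = orange/tarts, house 3 = blue/cheesecake, house 4 = gray/pie.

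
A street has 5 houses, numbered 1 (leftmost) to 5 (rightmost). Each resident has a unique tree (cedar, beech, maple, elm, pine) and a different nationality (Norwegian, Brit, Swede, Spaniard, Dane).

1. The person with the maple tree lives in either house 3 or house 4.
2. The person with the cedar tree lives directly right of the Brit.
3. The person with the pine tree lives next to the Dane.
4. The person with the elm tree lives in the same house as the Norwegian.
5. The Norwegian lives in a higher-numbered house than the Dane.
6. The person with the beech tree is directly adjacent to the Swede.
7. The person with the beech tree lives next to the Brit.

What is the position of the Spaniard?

4

The person with the maple tree is narrowed to house 3 or 4; consider each.
Placing it in house 4 leads to a contradiction, so it's in house 3.
House 1 tree: only pine fits.
By clue 3, the Dane is in house 2.
The person with the elm tree is narrowed to house 4 or 5; consider each.
Placing it in house 4 leads to a contradiction, so it's in house 5.
Clue 4 places the Norwegian in house 5.
House 4's nationality must be Spaniard (nothing else left).
The person with the beech tree is narrowed to house 2 or 4; consider each.
Placing it in house 4 leads to a contradiction, so it's in house 2.
So house 4 gets cedar for tree.
Clue 2 places the Brit in house 3.
House 1 nationality: only Swede fits.
So: house 1 = pine/Swede, house 2 = beech/Dane, house 3 = maple/Brit, house 4 = cedar/Spaniard, house 5 = elm/Norwegian.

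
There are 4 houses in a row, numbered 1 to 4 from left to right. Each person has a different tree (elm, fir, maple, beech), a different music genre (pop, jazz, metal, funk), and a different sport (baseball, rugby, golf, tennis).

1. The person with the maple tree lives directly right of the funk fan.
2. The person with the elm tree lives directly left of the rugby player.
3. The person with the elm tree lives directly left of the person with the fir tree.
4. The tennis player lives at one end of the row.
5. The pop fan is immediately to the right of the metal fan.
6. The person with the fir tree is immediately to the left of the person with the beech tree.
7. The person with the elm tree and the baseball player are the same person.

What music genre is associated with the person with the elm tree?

House 1 tree: only elm fits.
By clue 2, the rugby player is in house 2.
From clue 3, the person with the fir tree must be in house 2.
By clue 6, the person with the beech tree is in house 3.
Clue 7: the baseball player is in house 1.
House 4's tree must be maple (nothing else left).
House 3 sport: only golf fits.
That leaves tennis as the sport for house 4.
The funk fan is in house 3 (clue 1).
The pop fan is in house 2 (clue 5).
The metal fan is in house 1 (clue 5).
That leaves jazz as the music genre for house 4.
So: house 1 = elm/metal/baseball, house 2 = fir/pop/rugby, house 3 = beech/funk/golf, house 4 = maple/jazz/tennis.

metal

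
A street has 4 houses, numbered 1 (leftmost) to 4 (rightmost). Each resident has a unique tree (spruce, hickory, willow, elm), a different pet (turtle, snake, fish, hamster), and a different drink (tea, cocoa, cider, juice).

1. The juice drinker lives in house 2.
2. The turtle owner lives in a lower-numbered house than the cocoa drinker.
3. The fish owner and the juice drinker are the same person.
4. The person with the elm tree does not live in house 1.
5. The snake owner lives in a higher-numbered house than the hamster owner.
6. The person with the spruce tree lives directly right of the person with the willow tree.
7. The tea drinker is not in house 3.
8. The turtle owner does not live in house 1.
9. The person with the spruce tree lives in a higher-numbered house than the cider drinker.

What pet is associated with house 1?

hamster

The juice drinker is in house 2 (clue 1).
By clue 3, the fish owner is in house 2.
That leaves hamster as the pet for house 1.
House 4 pet: only snake fits.
By clue 2, the cocoa drinker is in house 4.
House 3's pet must be turtle (nothing else left).
The only drink still possible for house 3 is cider.
Clue 9 places the person with the spruce tree in house 4.
House 1's drink must be tea (nothing else left).
Clue 6: the person with the willow tree is in house 3.
House 1's tree must be hickory (nothing else left).
That leaves elm as the tree for house 2.
So: house 1 = hickory/hamster/tea, house 2 = elm/fish/juice, house 3 = willow/turtle/cider, house 4 = spruce/snake/cocoa.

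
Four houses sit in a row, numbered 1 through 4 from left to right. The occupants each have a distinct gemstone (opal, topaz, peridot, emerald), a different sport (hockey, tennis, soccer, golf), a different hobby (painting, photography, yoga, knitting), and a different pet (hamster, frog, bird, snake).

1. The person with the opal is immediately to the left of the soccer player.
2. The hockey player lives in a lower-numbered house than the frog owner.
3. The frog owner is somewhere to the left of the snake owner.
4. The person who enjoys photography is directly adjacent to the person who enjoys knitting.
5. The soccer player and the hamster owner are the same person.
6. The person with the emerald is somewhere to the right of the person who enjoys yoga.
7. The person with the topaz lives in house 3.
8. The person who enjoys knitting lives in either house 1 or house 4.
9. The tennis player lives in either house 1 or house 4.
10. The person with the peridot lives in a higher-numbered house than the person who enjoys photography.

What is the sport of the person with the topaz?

From clue 7, the person with the topaz must be in house 3.
The only gemstone still possible for house 1 is opal.
That leaves bird as the pet for house 1.
The soccer player is in house 2 (clue 1).
Clue 5 places the hamster owner in house 2.
From clue 10, the person with the peridot must be in house 4.
House 2's gemstone must be emerald (nothing else left).
House 3's sport must be golf (nothing else left).
House 4 sport: only tennis fits.
So house 3 gets frog for pet.
That leaves snake as the pet for house 4.
From clue 6, the person who enjoys yoga must be in house 1.
That leaves hockey as the sport for house 1.
House 4 hobby: only knitting fits.
By clue 4, the person who enjoys photography is in house 3.
House 2's hobby must be painting (nothing else left).
So: house 1 = opal/hockey/yoga/bird, house 2 = emerald/soccer/painting/hamster, house 3 = topaz/golf/photography/frog, house 4 = peridot/tennis/knitting/snake.

golf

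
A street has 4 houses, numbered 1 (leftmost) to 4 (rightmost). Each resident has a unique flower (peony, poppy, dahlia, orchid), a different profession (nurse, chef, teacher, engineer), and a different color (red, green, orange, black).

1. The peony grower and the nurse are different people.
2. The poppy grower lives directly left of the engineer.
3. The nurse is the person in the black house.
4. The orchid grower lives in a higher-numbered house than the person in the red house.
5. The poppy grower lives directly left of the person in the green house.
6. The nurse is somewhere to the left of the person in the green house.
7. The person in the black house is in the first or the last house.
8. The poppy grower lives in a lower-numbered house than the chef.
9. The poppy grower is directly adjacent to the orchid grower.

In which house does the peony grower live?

By clue 3, the nurse is in house 1.
By clue 3, the person in the black house is in house 1.
House 1 flower: only dahlia fits.
The only profession still possible for house 2 is teacher.
The orchid grower is narrowed to house 3 or 4; consider each.
Placing it in house 4 leads to a contradiction, so it's in house 3.
Clue 4 places the person in the red house in house 2.
The poppy grower is in house 2 (clue 9).
House 4's flower must be peony (nothing else left).
From clue 2, the engineer must be in house 3.
From clue 5, the person in the green house must be in house 3.
House 4 profession: only chef fits.
The only color still possible for house 4 is orange.
So: house 1 = dahlia/nurse/black, house 2 = poppy/teacher/red, house 3 = orchid/engineer/green, house 4 = peony/chef/orange.

4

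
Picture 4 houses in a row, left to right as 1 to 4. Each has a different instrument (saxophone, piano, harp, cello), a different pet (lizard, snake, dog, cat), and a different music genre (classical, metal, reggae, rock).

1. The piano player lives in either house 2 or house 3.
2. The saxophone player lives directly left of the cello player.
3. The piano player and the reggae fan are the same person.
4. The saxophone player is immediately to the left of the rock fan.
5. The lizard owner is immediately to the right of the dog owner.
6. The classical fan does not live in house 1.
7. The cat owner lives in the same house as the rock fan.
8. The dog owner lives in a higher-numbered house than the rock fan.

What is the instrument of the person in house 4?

harp

Clue 8: the dog owner is in house 3.
Clue 8: the rock fan is in house 2.
That leaves snake as the pet for house 1.
House 1's music genre must be metal (nothing else left).
So house 4 gets classical for music genre.
From clue 3, the piano player must be in house 3.
By clue 4, the saxophone player is in house 1.
Clue 5: the lizard owner is in house 4.
Clue 7 places the cat owner in house 2.
House 3 music genre: only reggae fits.
By clue 2, the cello player is in house 2.
That leaves harp as the instrument for house 4.
So: house 1 = saxophone/snake/metal, house 2 = cello/cat/rock, house 3 = piano/dog/reggae, house 4 = harp/lizard/classical.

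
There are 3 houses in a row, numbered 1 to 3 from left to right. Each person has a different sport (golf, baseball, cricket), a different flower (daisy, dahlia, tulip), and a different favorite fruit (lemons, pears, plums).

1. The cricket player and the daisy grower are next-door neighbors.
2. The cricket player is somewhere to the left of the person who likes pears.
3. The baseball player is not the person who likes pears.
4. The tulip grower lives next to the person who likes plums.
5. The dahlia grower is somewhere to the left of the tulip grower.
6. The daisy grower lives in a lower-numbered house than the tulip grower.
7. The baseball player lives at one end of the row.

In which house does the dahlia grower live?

So house 3 gets tulip for flower.
By clue 4, the person who likes plums is in house 2.
The only favorite fruit still possible for house 1 is lemons.
That leaves pears as the favorite fruit for house 3.
Clue 3 places the baseball player in house 1.
So house 2 gets cricket for sport.
House 3 sport: only golf fits.
The daisy grower is in house 1 (clue 1).
House 2's flower must be dahlia (nothing else left).
So: house 1 = baseball/daisy/lemons, house 2 = cricket/dahlia/plums, house 3 = golf/tulip/pears.

2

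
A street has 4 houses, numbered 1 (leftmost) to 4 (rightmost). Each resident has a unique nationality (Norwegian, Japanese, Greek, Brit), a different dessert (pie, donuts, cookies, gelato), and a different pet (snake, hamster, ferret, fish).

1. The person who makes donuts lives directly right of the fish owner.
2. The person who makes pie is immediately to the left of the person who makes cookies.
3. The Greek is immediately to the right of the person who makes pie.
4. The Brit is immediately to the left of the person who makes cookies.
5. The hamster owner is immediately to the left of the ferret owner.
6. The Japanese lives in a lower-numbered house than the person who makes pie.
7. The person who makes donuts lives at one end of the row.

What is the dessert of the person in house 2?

By clue 7, the person who makes donuts is in house 4.
House 1 dessert: only gelato fits.
By clue 1, the fish owner is in house 3.
Clue 2 places the person who makes pie in house 2.
From clue 2, the person who makes cookies must be in house 3.
By clue 3, the Greek is in house 3.
Clue 4 places the Brit in house 2.
Clue 6: the Japanese is in house 1.
That leaves Norwegian as the nationality for house 4.
The hamster owner is in house 1 (clue 5).
Clue 5: the ferret owner is in house 2.
House 4's pet must be snake (nothing else left).
So: house 1 = Japanese/gelato/hamster, house 2 = Brit/pie/ferret, house 3 = Greek/cookies/fish, house 4 = Norwegian/donuts/snake.

pie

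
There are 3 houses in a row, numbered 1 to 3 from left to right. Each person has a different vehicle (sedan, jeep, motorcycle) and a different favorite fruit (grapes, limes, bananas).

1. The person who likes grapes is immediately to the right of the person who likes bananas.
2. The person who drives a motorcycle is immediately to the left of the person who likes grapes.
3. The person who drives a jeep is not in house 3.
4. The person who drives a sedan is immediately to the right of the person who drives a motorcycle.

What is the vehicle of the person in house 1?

So house 3 gets sedan for vehicle.
Clue 4: the person who drives a motorcycle is in house 2.
House 1's vehicle must be jeep (nothing else left).
Clue 2 places the person who likes grapes in house 3.
Clue 1 places the person who likes bananas in house 2.
So house 1 gets limes for favorite fruit.
So: house 1 = jeep/limes, house 2 = motorcycle/bananas, house 3 = sedan/grapes.

jeep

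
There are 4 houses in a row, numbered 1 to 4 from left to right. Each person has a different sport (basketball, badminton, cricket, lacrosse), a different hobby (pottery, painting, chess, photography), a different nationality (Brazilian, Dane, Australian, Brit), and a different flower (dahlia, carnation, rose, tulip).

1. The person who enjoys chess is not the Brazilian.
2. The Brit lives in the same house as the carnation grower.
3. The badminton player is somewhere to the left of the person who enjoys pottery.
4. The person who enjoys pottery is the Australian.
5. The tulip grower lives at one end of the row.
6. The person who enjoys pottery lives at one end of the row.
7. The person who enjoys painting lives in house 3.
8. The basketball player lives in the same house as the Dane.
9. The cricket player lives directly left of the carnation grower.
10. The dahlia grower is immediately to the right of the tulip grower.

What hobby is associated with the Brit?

painting

From clue 6, the person who enjoys pottery must be in house 4.
From clue 7, the person who enjoys painting must be in house 3.
Clue 10 places the dahlia grower in house 2.
Clue 10: the tulip grower is in house 1.
Clue 4 places the Australian in house 4.
That leaves Brit as the nationality for house 3.
From clue 2, the carnation grower must be in house 3.
Clue 9: the cricket player is in house 2.
House 4's sport must be lacrosse (nothing else left).
The only flower still possible for house 4 is rose.
The Dane is in house 1 (clue 8).
House 1's sport must be basketball (nothing else left).
The only sport still possible for house 3 is badminton.
So house 2 gets Brazilian for nationality.
The person who enjoys chess is in house 1 (clue 1).
The only hobby still possible for house 2 is photography.
So: house 1 = basketball/chess/Dane/tulip, house 2 = cricket/photography/Brazilian/dahlia, house 3 = badminton/painting/Brit/carnation, house 4 = lacrosse/pottery/Australian/rose.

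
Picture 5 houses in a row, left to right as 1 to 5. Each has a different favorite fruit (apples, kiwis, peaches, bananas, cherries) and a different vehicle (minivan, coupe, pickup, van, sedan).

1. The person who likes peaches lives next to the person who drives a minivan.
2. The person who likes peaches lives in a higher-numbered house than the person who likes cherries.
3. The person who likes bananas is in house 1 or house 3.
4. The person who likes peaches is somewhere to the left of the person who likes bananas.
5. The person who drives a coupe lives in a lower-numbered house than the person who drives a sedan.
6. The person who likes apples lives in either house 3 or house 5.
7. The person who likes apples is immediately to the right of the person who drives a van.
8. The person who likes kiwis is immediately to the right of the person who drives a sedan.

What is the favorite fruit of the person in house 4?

From clue 4, the person who likes peaches must be in house 2.
Clue 4: the person who likes bananas is in house 3.
The only favorite fruit still possible for house 1 is cherries.
House 4 favorite fruit: only kiwis fits.
That leaves apples as the favorite fruit for house 5.
By clue 7, the person who drives a van is in house 4.
From clue 8, the person who drives a sedan must be in house 3.
So house 5 gets pickup for vehicle.
House 1's vehicle must be minivan (nothing else left).
House 2 vehicle: only coupe fits.
So: house 1 = cherries/minivan, house 2 = peaches/coupe, house 3 = bananas/sedan, house 4 = kiwis/van, house 5 = apples/pickup.

kiwis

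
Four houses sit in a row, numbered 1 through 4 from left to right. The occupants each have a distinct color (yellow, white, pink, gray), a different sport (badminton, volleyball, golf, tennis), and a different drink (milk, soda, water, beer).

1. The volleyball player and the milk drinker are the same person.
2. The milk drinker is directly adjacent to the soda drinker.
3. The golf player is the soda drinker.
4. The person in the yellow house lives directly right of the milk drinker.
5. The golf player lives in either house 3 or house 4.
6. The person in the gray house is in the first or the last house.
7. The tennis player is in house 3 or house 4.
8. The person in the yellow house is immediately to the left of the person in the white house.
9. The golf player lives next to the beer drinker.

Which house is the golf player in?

3

The milk drinker is in house 2 (clue 2).
Clue 2: the soda drinker is in house 3.
Clue 3: the golf player is in house 3.
From clue 4, the person in the yellow house must be in house 3.
Clue 8 places the person in the white house in house 4.
So house 1 gets gray for color.
That leaves pink as the color for house 2.
That leaves tennis as the sport for house 4.
House 1 drink: only water fits.
So house 4 gets beer for drink.
The volleyball player is in house 2 (clue 1).
The only sport still possible for house 1 is badminton.
So: house 1 = gray/badminton/water, house 2 = pink/volleyball/milk, house 3 = yellow/golf/soda, house 4 = white/tennis/beer.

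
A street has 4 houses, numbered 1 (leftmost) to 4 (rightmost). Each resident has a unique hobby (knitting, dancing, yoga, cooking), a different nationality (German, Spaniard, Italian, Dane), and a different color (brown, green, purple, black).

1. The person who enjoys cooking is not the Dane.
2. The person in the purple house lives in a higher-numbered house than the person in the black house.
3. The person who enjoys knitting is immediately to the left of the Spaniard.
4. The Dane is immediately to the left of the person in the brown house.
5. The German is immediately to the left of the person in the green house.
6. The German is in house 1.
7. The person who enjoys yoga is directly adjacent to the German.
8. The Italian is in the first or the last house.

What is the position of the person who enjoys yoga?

2

Clue 6 places the German in house 1.
Clue 7: the person who enjoys yoga is in house 2.
The only nationality still possible for house 4 is Italian.
The only color still possible for house 1 is black.
The person who enjoys knitting is in house 1 (clue 3).
Clue 3 places the Spaniard in house 2.
Clue 5 places the person in the green house in house 2.
That leaves Dane as the nationality for house 3.
From clue 1, the person who enjoys cooking must be in house 4.
Clue 4 places the person in the brown house in house 4.
That leaves dancing as the hobby for house 3.
So house 3 gets purple for color.
So: house 1 = knitting/German/black, house 2 = yoga/Spaniard/green, house 3 = dancing/Dane/purple, house 4 = cooking/Italian/brown.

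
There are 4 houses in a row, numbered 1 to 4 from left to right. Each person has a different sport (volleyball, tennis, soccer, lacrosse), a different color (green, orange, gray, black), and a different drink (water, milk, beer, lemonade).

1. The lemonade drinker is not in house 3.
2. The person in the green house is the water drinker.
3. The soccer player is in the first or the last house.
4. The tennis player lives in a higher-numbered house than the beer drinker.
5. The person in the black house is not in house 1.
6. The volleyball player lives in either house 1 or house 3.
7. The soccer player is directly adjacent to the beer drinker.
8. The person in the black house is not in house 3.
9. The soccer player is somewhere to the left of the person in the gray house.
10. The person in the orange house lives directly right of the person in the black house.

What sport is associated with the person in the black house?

The soccer player is in house 1 (clue 9).
From clue 10, the person in the orange house must be in house 3.
Clue 10 places the person in the black house in house 2.
So house 1 gets green for color.
The only color still possible for house 4 is gray.
By clue 2, the water drinker is in house 1.
Clue 7: the beer drinker is in house 2.
So house 2 gets lacrosse for sport.
House 3's sport must be volleyball (nothing else left).
House 4's sport must be tennis (nothing else left).
House 3 drink: only milk fits.
House 4's drink must be lemonade (nothing else left).
So: house 1 = soccer/green/water, house 2 = lacrosse/black/beer, house 3 = volleyball/orange/milk, house 4 = tennis/gray/lemonade.

lacrosse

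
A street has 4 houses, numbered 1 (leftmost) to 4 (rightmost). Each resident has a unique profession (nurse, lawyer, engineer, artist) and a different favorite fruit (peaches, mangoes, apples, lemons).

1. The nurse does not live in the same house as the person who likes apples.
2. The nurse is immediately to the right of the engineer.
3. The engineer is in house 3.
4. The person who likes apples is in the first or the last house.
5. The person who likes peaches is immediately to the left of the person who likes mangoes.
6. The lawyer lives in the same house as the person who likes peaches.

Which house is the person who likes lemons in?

4

The engineer is in house 3 (clue 3).
Clue 2: the nurse is in house 4.
From clue 1, the person who likes apples must be in house 1.
House 4's favorite fruit must be lemons (nothing else left).
By clue 5, the person who likes mangoes is in house 3.
The lawyer is in house 2 (clue 6).
So house 1 gets artist for profession.
House 2 favorite fruit: only peaches fits.
So: house 1 = artist/apples, house 2 = lawyer/peaches, house 3 = engineer/mangoes, house 4 = nurse/lemons.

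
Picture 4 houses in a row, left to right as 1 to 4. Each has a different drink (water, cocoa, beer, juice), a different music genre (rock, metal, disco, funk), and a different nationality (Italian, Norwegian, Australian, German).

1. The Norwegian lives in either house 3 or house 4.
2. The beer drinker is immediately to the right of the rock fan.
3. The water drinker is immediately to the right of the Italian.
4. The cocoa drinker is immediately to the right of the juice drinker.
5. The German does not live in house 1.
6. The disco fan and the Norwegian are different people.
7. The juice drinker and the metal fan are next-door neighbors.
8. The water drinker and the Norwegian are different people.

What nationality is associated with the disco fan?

Australian

House 1's drink must be juice (nothing else left).
Clue 4 places the cocoa drinker in house 2.
By clue 7, the metal fan is in house 2.
Clue 2 places the beer drinker in house 4.
By clue 2, the rock fan is in house 3.
That leaves water as the drink for house 3.
House 1's nationality must be Australian (nothing else left).
By clue 3, the Italian is in house 2.
From clue 8, the Norwegian must be in house 4.
House 3's nationality must be German (nothing else left).
From clue 6, the disco fan must be in house 1.
House 4 music genre: only funk fits.
So: house 1 = juice/disco/Australian, house 2 = cocoa/metal/Italian, house 3 = water/rock/German, house 4 = beer/funk/Norwegian.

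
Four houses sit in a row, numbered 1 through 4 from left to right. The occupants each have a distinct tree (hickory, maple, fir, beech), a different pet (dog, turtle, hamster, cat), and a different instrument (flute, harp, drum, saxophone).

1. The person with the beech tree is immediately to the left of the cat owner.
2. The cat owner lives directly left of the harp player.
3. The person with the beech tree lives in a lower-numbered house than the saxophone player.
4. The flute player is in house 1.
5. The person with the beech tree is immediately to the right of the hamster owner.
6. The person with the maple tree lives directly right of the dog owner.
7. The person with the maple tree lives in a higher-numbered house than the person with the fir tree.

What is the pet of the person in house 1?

hamster

The flute player is in house 1 (clue 4).
House 4 pet: only turtle fits.
Clue 1: the person with the beech tree is in house 2.
The cat owner is in house 3 (clue 1).
From clue 2, the harp player must be in house 4.
By clue 5, the hamster owner is in house 1.
The only pet still possible for house 2 is dog.
So house 2 gets drum for instrument.
House 3's instrument must be saxophone (nothing else left).
By clue 6, the person with the maple tree is in house 3.
Clue 7 places the person with the fir tree in house 1.
So house 4 gets hickory for tree.
So: house 1 = fir/hamster/flute, house 2 = beech/dog/drum, house 3 = maple/cat/saxophone, house 4 = hickory/turtle/harp.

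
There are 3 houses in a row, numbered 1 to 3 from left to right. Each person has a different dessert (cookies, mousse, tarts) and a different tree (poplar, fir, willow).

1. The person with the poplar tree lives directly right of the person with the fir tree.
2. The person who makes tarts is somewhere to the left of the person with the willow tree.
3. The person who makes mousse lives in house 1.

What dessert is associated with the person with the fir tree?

By clue 3, the person who makes mousse is in house 1.
House 2 dessert: only tarts fits.
That leaves cookies as the dessert for house 3.
The only tree still possible for house 1 is fir.
By clue 1, the person with the poplar tree is in house 2.
The person with the willow tree is in house 3 (clue 2).
So: house 1 = mousse/fir, house 2 = tarts/poplar, house 3 = cookies/willow.

mousse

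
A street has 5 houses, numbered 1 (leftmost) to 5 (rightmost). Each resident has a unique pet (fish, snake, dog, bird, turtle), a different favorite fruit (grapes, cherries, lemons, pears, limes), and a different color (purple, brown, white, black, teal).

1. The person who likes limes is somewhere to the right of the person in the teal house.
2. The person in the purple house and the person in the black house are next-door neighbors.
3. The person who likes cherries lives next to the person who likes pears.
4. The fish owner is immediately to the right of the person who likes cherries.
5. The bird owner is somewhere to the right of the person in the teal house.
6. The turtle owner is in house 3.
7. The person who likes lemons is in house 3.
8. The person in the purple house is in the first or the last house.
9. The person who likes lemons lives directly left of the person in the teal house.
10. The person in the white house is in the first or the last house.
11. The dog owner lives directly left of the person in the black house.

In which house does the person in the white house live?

5

By clue 6, the turtle owner is in house 3.
Clue 7: the person who likes lemons is in house 3.
From clue 9, the person in the teal house must be in house 4.
Clue 1 places the person who likes limes in house 5.
Clue 2 places the person in the purple house in house 1.
From clue 2, the person in the black house must be in house 2.
The bird owner is in house 5 (clue 5).
From clue 11, the dog owner must be in house 1.
That leaves snake as the pet for house 4.
That leaves brown as the color for house 3.
That leaves white as the color for house 5.
Clue 3: the person who likes cherries is in house 1.
Clue 3 places the person who likes pears in house 2.
So house 2 gets fish for pet.
House 4's favorite fruit must be grapes (nothing else left).
So: house 1 = dog/cherries/purple, house 2 = fish/pears/black, house 3 = turtle/lemons/brown, house 4 = snake/grapes/teal, house 5 = bird/limes/white.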